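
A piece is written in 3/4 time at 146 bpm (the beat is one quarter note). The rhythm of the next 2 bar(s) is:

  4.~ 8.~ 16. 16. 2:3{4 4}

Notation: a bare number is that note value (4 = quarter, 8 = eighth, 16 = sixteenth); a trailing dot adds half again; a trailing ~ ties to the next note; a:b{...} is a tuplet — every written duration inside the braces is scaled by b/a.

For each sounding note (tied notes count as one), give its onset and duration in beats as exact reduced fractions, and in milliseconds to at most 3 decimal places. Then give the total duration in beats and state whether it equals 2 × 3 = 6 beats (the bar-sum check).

1) 0.0ms=0b +1078.767ms=21/8b
2) 1078.767ms=21/8b +154.11ms=3/8b
3) 1232.877ms=3b +616.438ms=3/2b
4) 1849.315ms=9/2b +616.438ms=3/2b
Σ=6b of 6 (146bpm 3/4) — PASS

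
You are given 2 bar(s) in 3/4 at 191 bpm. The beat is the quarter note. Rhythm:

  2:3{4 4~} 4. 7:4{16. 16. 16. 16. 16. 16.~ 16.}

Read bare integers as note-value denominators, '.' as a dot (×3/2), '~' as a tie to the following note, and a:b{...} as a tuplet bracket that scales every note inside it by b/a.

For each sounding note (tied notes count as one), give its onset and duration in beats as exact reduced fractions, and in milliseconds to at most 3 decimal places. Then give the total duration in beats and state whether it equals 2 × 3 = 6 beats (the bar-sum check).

1) 0.0ms=0b +471.204ms=3/2b
2) 471.204ms=3/2b +942.408ms=3b
3) 1413.613ms=9/2b +67.315ms=3/14b
4) 1480.927ms=33/7b +67.315ms=3/14b
5) 1548.242ms=69/14b +67.315ms=3/14b
6) 1615.557ms=36/7b +67.315ms=3/14b
7) 1682.872ms=75/14b +67.315ms=3/14b
8) 1750.187ms=39/7b +134.63ms=3/7b
Σ=6b of 6 (191bpm 3/4) — PASS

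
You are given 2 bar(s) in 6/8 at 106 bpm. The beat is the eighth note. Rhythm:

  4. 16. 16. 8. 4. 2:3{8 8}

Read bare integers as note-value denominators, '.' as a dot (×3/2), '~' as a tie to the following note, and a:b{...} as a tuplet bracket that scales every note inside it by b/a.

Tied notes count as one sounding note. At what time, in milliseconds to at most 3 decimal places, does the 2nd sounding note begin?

1. 0.0ms @ 0 + 1698.113ms (3)
2. 1698.113ms @ 3 + 424.528ms (3/4)
3. 2122.642ms @ 15/4 + 424.528ms (3/4)
4. 2547.17ms @ 9/2 + 849.057ms (3/2)
5. 3396.226ms @ 6 + 1698.113ms (3)
6. 5094.34ms @ 9 + 849.057ms (3/2)
7. 5943.396ms @ 21/2 + 849.057ms (3/2)

note 2 onset = 3b = 1698.113ms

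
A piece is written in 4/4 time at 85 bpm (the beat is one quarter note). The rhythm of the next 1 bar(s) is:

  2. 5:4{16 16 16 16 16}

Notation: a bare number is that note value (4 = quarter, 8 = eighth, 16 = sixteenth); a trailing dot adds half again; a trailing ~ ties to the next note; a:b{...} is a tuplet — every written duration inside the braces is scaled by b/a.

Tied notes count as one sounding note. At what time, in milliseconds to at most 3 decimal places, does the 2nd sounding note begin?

note 2 onset = 3b = 2117.647ms

1. 0.0ms @ 0 + 2117.647ms (3)
2. 2117.647ms @ 3 + 141.176ms (1/5)
3. 2258.824ms @ 16/5 + 141.176ms (1/5)
4. 2400.0ms @ 17/5 + 141.176ms (1/5)
5. 2541.176ms @ 18/5 + 141.176ms (1/5)
6. 2682.353ms @ 19/5 + 141.176ms (1/5)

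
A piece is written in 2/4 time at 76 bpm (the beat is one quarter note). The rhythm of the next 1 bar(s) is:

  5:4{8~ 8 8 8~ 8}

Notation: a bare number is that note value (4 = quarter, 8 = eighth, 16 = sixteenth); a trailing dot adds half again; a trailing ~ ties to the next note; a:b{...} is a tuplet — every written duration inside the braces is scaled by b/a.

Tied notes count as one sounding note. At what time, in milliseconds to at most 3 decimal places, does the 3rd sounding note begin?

note 3 onset = 6/5b = 947.368ms

1. 0.0ms @ 0 + 631.579ms (4/5)
2. 631.579ms @ 4/5 + 315.789ms (2/5)
3. 947.368ms @ 6/5 + 631.579ms (4/5)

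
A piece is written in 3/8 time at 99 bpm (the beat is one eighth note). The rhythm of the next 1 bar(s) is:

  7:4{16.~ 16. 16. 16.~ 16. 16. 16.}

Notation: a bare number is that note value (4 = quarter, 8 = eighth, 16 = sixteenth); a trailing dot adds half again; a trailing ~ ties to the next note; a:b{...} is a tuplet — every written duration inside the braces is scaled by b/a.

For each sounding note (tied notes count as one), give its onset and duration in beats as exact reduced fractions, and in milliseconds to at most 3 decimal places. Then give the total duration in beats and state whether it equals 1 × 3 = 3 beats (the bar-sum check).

1) 0.0ms=0b +519.481ms=6/7b
2) 519.481ms=6/7b +259.74ms=3/7b
3) 779.221ms=9/7b +519.481ms=6/7b
4) 1298.701ms=15/7b +259.74ms=3/7b
5) 1558.442ms=18/7b +259.74ms=3/7b
Σ=3b of 3 (99bpm 3/8) — PASS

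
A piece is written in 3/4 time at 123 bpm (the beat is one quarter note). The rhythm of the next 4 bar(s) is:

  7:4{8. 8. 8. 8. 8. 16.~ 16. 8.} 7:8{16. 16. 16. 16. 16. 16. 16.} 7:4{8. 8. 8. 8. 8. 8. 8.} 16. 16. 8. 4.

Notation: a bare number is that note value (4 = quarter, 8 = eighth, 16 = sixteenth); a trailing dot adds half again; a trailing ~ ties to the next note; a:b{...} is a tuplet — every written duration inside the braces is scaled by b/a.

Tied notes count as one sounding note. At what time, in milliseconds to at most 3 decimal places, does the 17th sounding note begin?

1. 0.0ms @ 0 + 209.059ms (3/7)
2. 209.059ms @ 3/7 + 209.059ms (3/7)
3. 418.118ms @ 6/7 + 209.059ms (3/7)
4. 627.178ms @ 9/7 + 209.059ms (3/7)
5. 836.237ms @ 12/7 + 209.059ms (3/7)
6. 1045.296ms @ 15/7 + 209.059ms (3/7)
7. 1254.355ms @ 18/7 + 209.059ms (3/7)
8. 1463.415ms @ 3 + 209.059ms (3/7)
9. 1672.474ms @ 24/7 + 209.059ms (3/7)
10. 1881.533ms @ 27/7 + 209.059ms (3/7)
11. 2090.592ms @ 30/7 + 209.059ms (3/7)
12. 2299.652ms @ 33/7 + 209.059ms (3/7)
13. 2508.711ms @ 36/7 + 209.059ms (3/7)
14. 2717.77ms @ 39/7 + 209.059ms (3/7)
15. 2926.829ms @ 6 + 209.059ms (3/7)
16. 3135.889ms @ 45/7 + 209.059ms (3/7)
17. 3344.948ms @ 48/7 + 209.059ms (3/7)
18. 3554.007ms @ 51/7 + 209.059ms (3/7)
19. 3763.066ms @ 54/7 + 209.059ms (3/7)
20. 3972.125ms @ 57/7 + 209.059ms (3/7)
21. 4181.185ms @ 60/7 + 209.059ms (3/7)
22. 4390.244ms @ 9 + 182.927ms (3/8)
23. 4573.171ms @ 75/8 + 182.927ms (3/8)
24. 4756.098ms @ 39/4 + 365.854ms (3/4)
25. 5121.951ms @ 21/2 + 731.707ms (3/2)

note 17 onset = 48/7b = 3344.948ms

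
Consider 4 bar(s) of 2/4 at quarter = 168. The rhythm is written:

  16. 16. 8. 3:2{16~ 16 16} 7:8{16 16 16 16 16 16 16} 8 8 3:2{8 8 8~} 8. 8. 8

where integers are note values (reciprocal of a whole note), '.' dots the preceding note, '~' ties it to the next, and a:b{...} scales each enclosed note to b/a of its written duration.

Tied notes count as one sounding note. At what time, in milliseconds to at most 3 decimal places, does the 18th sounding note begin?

note 18 onset = 27/4b = 2410.714ms

1. 0.0ms @ 0 + 133.929ms (3/8)
2. 133.929ms @ 3/8 + 133.929ms (3/8)
3. 267.857ms @ 3/4 + 267.857ms (3/4)
4. 535.714ms @ 3/2 + 119.048ms (1/3)
5. 654.762ms @ 11/6 + 59.524ms (1/6)
6. 714.286ms @ 2 + 102.041ms (2/7)
7. 816.327ms @ 16/7 + 102.041ms (2/7)
8. 918.367ms @ 18/7 + 102.041ms (2/7)
9. 1020.408ms @ 20/7 + 102.041ms (2/7)
10. 1122.449ms @ 22/7 + 102.041ms (2/7)
11. 1224.49ms @ 24/7 + 102.041ms (2/7)
12. 1326.531ms @ 26/7 + 102.041ms (2/7)
13. 1428.571ms @ 4 + 178.571ms (1/2)
14. 1607.143ms @ 9/2 + 178.571ms (1/2)
15. 1785.714ms @ 5 + 119.048ms (1/3)
16. 1904.762ms @ 16/3 + 119.048ms (1/3)
17. 2023.81ms @ 17/3 + 386.905ms (13/12)
18. 2410.714ms @ 27/4 + 267.857ms (3/4)
19. 2678.571ms @ 15/2 + 178.571ms (1/2)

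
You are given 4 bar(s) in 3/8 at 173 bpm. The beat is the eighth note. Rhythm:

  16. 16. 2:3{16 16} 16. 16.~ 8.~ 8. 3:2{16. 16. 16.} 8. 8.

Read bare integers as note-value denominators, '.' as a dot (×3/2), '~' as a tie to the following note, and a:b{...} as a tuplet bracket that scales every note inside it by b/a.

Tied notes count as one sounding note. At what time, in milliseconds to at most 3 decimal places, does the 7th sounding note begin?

1. 0.0ms @ 0 + 260.116ms (3/4)
2. 260.116ms @ 3/4 + 260.116ms (3/4)
3. 520.231ms @ 3/2 + 260.116ms (3/4)
4. 780.347ms @ 9/4 + 260.116ms (3/4)
5. 1040.462ms @ 3 + 260.116ms (3/4)
6. 1300.578ms @ 15/4 + 1300.578ms (15/4)
7. 2601.156ms @ 15/2 + 173.41ms (1/2)
8. 2774.566ms @ 8 + 173.41ms (1/2)
9. 2947.977ms @ 17/2 + 173.41ms (1/2)
10. 3121.387ms @ 9 + 520.231ms (3/2)
11. 3641.618ms @ 21/2 + 520.231ms (3/2)

note 7 onset = 15/2b = 2601.156ms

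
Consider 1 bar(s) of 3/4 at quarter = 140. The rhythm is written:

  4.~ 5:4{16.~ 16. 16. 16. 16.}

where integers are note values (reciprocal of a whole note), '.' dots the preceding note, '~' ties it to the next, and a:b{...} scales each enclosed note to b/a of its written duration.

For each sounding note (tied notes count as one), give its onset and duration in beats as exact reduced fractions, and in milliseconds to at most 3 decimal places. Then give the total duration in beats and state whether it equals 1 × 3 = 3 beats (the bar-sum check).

1) 0.0ms=0b +900.0ms=21/10b
2) 900.0ms=21/10b +128.571ms=3/10b
3) 1028.571ms=12/5b +128.571ms=3/10b
4) 1157.143ms=27/10b +128.571ms=3/10b
Σ=3b of 3 (140bpm 3/4) — PASS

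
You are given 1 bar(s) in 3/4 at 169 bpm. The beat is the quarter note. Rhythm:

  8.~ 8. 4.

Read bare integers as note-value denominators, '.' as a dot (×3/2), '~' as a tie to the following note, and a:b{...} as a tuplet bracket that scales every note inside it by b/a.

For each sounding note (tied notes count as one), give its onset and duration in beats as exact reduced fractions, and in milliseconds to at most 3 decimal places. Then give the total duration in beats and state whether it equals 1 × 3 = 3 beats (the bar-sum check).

1) 0.0ms=0b +532.544ms=3/2b
2) 532.544ms=3/2b +532.544ms=3/2b
Σ=3b of 3 (169bpm 3/4) — PASS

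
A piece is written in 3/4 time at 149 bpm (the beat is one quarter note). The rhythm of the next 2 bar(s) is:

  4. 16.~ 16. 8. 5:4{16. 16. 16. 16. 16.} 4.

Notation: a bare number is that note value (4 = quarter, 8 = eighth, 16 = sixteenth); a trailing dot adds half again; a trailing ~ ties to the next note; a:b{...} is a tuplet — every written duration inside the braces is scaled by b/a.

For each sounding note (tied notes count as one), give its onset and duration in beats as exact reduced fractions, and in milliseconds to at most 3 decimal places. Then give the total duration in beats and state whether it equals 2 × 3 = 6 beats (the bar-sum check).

1) 0.0ms=0b +604.027ms=3/2b
2) 604.027ms=3/2b +302.013ms=3/4b
3) 906.04ms=9/4b +302.013ms=3/4b
4) 1208.054ms=3b +120.805ms=3/10b
5) 1328.859ms=33/10b +120.805ms=3/10b
6) 1449.664ms=18/5b +120.805ms=3/10b
7) 1570.47ms=39/10b +120.805ms=3/10b
8) 1691.275ms=21/5b +120.805ms=3/10b
9) 1812.081ms=9/2b +604.027ms=3/2b
Σ=6b of 6 (149bpm 3/4) — PASS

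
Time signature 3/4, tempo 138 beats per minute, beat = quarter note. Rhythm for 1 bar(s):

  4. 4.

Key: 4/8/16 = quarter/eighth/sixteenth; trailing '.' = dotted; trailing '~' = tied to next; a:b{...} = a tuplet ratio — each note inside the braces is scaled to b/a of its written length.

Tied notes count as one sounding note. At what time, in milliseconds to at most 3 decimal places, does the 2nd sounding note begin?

note 2 onset = 3/2b = 652.174ms

1. 0.0ms @ 0 + 652.174ms (3/2)
2. 652.174ms @ 3/2 + 652.174ms (3/2)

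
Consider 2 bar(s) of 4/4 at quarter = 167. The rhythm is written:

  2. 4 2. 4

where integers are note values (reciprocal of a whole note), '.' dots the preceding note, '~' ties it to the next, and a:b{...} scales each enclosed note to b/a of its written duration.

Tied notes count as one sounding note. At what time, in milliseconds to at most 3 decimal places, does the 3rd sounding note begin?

note 3 onset = 4b = 1437.126ms

1. 0.0ms @ 0 + 1077.844ms (3)
2. 1077.844ms @ 3 + 359.281ms (1)
3. 1437.126ms @ 4 + 1077.844ms (3)
4. 2514.97ms @ 7 + 359.281ms (1)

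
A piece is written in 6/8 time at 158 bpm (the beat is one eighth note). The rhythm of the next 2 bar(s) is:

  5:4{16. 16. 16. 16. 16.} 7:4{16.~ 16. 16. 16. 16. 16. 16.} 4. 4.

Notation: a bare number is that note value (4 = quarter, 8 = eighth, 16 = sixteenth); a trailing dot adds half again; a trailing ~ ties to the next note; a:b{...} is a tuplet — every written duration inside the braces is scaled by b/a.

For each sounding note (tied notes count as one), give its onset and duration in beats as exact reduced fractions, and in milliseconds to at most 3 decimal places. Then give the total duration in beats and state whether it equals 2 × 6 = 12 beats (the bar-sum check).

1) 0.0ms=0b +227.848ms=3/5b
2) 227.848ms=3/5b +227.848ms=3/5b
3) 455.696ms=6/5b +227.848ms=3/5b
4) 683.544ms=9/5b +227.848ms=3/5b
5) 911.392ms=12/5b +227.848ms=3/5b
6) 1139.241ms=3b +325.497ms=6/7b
7) 1464.738ms=27/7b +162.749ms=3/7b
8) 1627.486ms=30/7b +162.749ms=3/7b
9) 1790.235ms=33/7b +162.749ms=3/7b
10) 1952.984ms=36/7b +162.749ms=3/7b
11) 2115.732ms=39/7b +162.749ms=3/7b
12) 2278.481ms=6b +1139.241ms=3b
13) 3417.722ms=9b +1139.241ms=3b
Σ=12b of 12 (158bpm 6/8) — PASS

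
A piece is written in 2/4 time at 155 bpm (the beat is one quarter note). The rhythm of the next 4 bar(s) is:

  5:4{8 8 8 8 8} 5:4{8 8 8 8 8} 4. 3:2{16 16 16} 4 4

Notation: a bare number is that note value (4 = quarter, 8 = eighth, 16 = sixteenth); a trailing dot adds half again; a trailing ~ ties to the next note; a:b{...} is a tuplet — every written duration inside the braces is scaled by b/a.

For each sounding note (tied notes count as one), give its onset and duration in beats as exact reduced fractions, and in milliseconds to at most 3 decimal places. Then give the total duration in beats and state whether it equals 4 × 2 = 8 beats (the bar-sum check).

1) 0.0ms=0b +154.839ms=2/5b
2) 154.839ms=2/5b +154.839ms=2/5b
3) 309.677ms=4/5b +154.839ms=2/5b
4) 464.516ms=6/5b +154.839ms=2/5b
5) 619.355ms=8/5b +154.839ms=2/5b
6) 774.194ms=2b +154.839ms=2/5b
7) 929.032ms=12/5b +154.839ms=2/5b
8) 1083.871ms=14/5b +154.839ms=2/5b
9) 1238.71ms=16/5b +154.839ms=2/5b
10) 1393.548ms=18/5b +154.839ms=2/5b
11) 1548.387ms=4b +580.645ms=3/2b
12) 2129.032ms=11/2b +64.516ms=1/6b
13) 2193.548ms=17/3b +64.516ms=1/6b
14) 2258.065ms=35/6b +64.516ms=1/6b
15) 2322.581ms=6b +387.097ms=1b
16) 2709.677ms=7b +387.097ms=1b
Σ=8b of 8 (155bpm 2/4) — PASS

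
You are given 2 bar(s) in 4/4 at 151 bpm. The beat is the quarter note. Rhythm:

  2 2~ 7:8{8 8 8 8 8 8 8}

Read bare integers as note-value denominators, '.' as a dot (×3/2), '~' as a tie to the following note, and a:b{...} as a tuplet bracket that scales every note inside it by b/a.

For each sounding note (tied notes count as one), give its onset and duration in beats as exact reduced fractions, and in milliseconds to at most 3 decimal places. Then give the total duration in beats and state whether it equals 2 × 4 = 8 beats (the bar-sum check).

1) 0.0ms=0b +794.702ms=2b
2) 794.702ms=2b +1021.76ms=18/7b
3) 1816.462ms=32/7b +227.058ms=4/7b
4) 2043.519ms=36/7b +227.058ms=4/7b
5) 2270.577ms=40/7b +227.058ms=4/7b
6) 2497.635ms=44/7b +227.058ms=4/7b
7) 2724.693ms=48/7b +227.058ms=4/7b
8) 2951.75ms=52/7b +227.058ms=4/7b
Σ=8b of 8 (151bpm 4/4) — PASS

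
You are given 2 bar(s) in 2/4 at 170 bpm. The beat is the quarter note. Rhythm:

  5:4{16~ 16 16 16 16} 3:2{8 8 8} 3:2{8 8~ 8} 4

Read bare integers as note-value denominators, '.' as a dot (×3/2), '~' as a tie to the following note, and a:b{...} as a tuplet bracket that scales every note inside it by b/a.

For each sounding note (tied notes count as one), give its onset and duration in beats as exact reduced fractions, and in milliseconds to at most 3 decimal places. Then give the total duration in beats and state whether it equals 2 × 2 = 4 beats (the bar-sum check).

1) 0.0ms=0b +141.176ms=2/5b
2) 141.176ms=2/5b +70.588ms=1/5b
3) 211.765ms=3/5b +70.588ms=1/5b
4) 282.353ms=4/5b +70.588ms=1/5b
5) 352.941ms=1b +117.647ms=1/3b
6) 470.588ms=4/3b +117.647ms=1/3b
7) 588.235ms=5/3b +117.647ms=1/3b
8) 705.882ms=2b +117.647ms=1/3b
9) 823.529ms=7/3b +235.294ms=2/3b
10) 1058.824ms=3b +352.941ms=1b
Σ=4b of 4 (170bpm 2/4) — PASS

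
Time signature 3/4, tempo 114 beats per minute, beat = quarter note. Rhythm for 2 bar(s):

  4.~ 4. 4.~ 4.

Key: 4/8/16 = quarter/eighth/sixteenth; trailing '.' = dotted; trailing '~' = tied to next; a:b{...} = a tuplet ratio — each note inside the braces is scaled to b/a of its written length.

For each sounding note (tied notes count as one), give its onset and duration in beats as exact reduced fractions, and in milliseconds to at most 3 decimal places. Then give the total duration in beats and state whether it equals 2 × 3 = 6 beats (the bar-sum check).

1) 0.0ms=0b +1578.947ms=3b
2) 1578.947ms=3b +1578.947ms=3b
Σ=6b of 6 (114bpm 3/4) — PASS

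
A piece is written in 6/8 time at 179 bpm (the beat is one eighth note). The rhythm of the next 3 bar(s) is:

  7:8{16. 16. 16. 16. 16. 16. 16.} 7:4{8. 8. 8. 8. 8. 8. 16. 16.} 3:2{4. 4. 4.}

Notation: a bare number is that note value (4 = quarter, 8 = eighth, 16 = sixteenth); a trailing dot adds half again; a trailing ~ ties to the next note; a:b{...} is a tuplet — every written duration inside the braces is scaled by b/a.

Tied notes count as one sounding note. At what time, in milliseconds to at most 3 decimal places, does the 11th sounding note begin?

note 11 onset = 60/7b = 2873.105ms

1. 0.0ms @ 0 + 287.31ms (6/7)
2. 287.31ms @ 6/7 + 287.31ms (6/7)
3. 574.621ms @ 12/7 + 287.31ms (6/7)
4. 861.931ms @ 18/7 + 287.31ms (6/7)
5. 1149.242ms @ 24/7 + 287.31ms (6/7)
6. 1436.552ms @ 30/7 + 287.31ms (6/7)
7. 1723.863ms @ 36/7 + 287.31ms (6/7)
8. 2011.173ms @ 6 + 287.31ms (6/7)
9. 2298.484ms @ 48/7 + 287.31ms (6/7)
10. 2585.794ms @ 54/7 + 287.31ms (6/7)
11. 2873.105ms @ 60/7 + 287.31ms (6/7)
12. 3160.415ms @ 66/7 + 287.31ms (6/7)
13. 3447.725ms @ 72/7 + 287.31ms (6/7)
14. 3735.036ms @ 78/7 + 143.655ms (3/7)
15. 3878.691ms @ 81/7 + 143.655ms (3/7)
16. 4022.346ms @ 12 + 670.391ms (2)
17. 4692.737ms @ 14 + 670.391ms (2)
18. 5363.128ms @ 16 + 670.391ms (2)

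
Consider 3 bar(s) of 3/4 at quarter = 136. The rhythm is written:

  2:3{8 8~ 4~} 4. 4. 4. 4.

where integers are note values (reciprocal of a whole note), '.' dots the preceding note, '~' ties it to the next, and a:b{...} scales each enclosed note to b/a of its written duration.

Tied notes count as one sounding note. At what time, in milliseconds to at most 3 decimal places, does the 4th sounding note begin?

note 4 onset = 6b = 2647.059ms

1. 0.0ms @ 0 + 330.882ms (3/4)
2. 330.882ms @ 3/4 + 1654.412ms (15/4)
3. 1985.294ms @ 9/2 + 661.765ms (3/2)
4. 2647.059ms @ 6 + 661.765ms (3/2)
5. 3308.824ms @ 15/2 + 661.765ms (3/2)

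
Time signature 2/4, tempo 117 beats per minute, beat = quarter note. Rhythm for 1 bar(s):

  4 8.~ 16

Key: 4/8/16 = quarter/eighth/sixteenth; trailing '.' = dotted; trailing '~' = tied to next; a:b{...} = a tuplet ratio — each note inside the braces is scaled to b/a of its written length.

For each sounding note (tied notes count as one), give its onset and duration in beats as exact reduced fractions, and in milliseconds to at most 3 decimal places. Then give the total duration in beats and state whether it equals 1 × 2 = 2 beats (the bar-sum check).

1) 0.0ms=0b +512.821ms=1b
2) 512.821ms=1b +512.821ms=1b
Σ=2b of 2 (117bpm 2/4) — PASS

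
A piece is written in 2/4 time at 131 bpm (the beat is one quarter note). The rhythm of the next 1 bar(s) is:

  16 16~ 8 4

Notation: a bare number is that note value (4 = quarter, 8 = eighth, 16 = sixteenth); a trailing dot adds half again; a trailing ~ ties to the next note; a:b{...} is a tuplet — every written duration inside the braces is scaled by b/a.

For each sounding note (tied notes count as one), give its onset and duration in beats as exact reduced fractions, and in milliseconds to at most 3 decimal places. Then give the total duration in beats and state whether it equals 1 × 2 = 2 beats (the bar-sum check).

1) 0.0ms=0b +114.504ms=1/4b
2) 114.504ms=1/4b +343.511ms=3/4b
3) 458.015ms=1b +458.015ms=1b
Σ=2b of 2 (131bpm 2/4) — PASS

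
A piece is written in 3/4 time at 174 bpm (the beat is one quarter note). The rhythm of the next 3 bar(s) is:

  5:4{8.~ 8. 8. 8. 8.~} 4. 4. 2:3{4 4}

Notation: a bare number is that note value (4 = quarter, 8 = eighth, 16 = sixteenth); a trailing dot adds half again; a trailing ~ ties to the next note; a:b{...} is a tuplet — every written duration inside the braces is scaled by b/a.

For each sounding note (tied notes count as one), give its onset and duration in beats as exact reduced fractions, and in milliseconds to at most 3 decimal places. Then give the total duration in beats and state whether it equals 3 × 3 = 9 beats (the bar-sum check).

1) 0.0ms=0b +413.793ms=6/5b
2) 413.793ms=6/5b +206.897ms=3/5b
3) 620.69ms=9/5b +206.897ms=3/5b
4) 827.586ms=12/5b +724.138ms=21/10b
5) 1551.724ms=9/2b +517.241ms=3/2b
6) 2068.966ms=6b +517.241ms=3/2b
7) 2586.207ms=15/2b +517.241ms=3/2b
Σ=9b of 9 (174bpm 3/4) — PASS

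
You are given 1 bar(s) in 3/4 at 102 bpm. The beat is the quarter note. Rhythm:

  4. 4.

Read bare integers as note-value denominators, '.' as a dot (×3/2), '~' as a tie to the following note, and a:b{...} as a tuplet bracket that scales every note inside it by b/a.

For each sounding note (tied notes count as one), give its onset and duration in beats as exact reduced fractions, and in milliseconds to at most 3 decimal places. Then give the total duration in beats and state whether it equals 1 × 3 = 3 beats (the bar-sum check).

1) 0.0ms=0b +882.353ms=3/2b
2) 882.353ms=3/2b +882.353ms=3/2b
Σ=3b of 3 (102bpm 3/4) — PASS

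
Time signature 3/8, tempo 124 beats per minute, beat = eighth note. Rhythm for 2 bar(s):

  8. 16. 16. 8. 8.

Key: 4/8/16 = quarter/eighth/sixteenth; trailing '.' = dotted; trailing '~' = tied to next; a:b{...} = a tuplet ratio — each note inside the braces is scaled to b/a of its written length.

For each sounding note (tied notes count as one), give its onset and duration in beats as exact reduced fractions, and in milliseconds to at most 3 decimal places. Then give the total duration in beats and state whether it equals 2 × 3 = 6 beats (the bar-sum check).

1) 0.0ms=0b +725.806ms=3/2b
2) 725.806ms=3/2b +362.903ms=3/4b
3) 1088.71ms=9/4b +362.903ms=3/4b
4) 1451.613ms=3b +725.806ms=3/2b
5) 2177.419ms=9/2b +725.806ms=3/2b
Σ=6b of 6 (124bpm 3/8) — PASS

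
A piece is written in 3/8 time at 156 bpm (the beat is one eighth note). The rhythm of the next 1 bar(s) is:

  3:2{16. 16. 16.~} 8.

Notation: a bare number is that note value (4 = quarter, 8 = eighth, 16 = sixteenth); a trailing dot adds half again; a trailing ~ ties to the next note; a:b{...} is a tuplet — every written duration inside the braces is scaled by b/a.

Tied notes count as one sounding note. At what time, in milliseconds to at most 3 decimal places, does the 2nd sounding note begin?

note 2 onset = 1/2b = 192.308ms

1. 0.0ms @ 0 + 192.308ms (1/2)
2. 192.308ms @ 1/2 + 192.308ms (1/2)
3. 384.615ms @ 1 + 769.231ms (2)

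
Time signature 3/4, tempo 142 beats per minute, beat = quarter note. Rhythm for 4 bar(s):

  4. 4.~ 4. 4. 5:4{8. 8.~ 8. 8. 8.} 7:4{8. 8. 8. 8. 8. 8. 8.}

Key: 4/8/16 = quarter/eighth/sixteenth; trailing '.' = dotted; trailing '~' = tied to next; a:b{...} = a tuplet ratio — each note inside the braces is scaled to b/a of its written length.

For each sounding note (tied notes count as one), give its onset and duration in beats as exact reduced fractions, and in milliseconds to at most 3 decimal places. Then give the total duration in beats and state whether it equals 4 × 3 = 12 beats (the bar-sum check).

1) 0.0ms=0b +633.803ms=3/2b
2) 633.803ms=3/2b +1267.606ms=3b
3) 1901.408ms=9/2b +633.803ms=3/2b
4) 2535.211ms=6b +253.521ms=3/5b
5) 2788.732ms=33/5b +507.042ms=6/5b
6) 3295.775ms=39/5b +253.521ms=3/5b
7) 3549.296ms=42/5b +253.521ms=3/5b
8) 3802.817ms=9b +181.087ms=3/7b
9) 3983.903ms=66/7b +181.087ms=3/7b
10) 4164.99ms=69/7b +181.087ms=3/7b
11) 4346.076ms=72/7b +181.087ms=3/7b
12) 4527.163ms=75/7b +181.087ms=3/7b
13) 4708.249ms=78/7b +181.087ms=3/7b
14) 4889.336ms=81/7b +181.087ms=3/7b
Σ=12b of 12 (142bpm 3/4) — PASS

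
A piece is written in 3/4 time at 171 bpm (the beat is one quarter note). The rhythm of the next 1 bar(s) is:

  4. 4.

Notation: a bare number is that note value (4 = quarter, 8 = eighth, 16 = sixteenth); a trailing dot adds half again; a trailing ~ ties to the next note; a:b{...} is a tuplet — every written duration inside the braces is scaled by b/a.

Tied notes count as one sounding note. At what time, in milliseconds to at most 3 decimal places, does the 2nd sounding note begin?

note 2 onset = 3/2b = 526.316ms

1. 0.0ms @ 0 + 526.316ms (3/2)
2. 526.316ms @ 3/2 + 526.316ms (3/2)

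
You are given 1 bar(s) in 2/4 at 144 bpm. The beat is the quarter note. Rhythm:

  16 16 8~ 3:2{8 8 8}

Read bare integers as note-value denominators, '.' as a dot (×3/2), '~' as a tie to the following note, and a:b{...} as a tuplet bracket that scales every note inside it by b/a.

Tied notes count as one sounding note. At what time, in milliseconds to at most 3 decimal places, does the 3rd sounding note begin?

1. 0.0ms @ 0 + 104.167ms (1/4)
2. 104.167ms @ 1/4 + 104.167ms (1/4)
3. 208.333ms @ 1/2 + 347.222ms (5/6)
4. 555.556ms @ 4/3 + 138.889ms (1/3)
5. 694.444ms @ 5/3 + 138.889ms (1/3)

note 3 onset = 1/2b = 208.333ms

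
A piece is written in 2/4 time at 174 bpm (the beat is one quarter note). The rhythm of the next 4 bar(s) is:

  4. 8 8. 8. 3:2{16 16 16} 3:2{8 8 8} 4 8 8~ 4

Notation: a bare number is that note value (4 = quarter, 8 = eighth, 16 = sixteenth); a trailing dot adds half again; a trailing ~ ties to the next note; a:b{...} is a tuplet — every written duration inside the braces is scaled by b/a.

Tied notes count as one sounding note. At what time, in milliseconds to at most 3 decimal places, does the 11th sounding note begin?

1. 0.0ms @ 0 + 517.241ms (3/2)
2. 517.241ms @ 3/2 + 172.414ms (1/2)
3. 689.655ms @ 2 + 258.621ms (3/4)
4. 948.276ms @ 11/4 + 258.621ms (3/4)
5. 1206.897ms @ 7/2 + 57.471ms (1/6)
6. 1264.368ms @ 11/3 + 57.471ms (1/6)
7. 1321.839ms @ 23/6 + 57.471ms (1/6)
8. 1379.31ms @ 4 + 114.943ms (1/3)
9. 1494.253ms @ 13/3 + 114.943ms (1/3)
10. 1609.195ms @ 14/3 + 114.943ms (1/3)
11. 1724.138ms @ 5 + 344.828ms (1)
12. 2068.966ms @ 6 + 172.414ms (1/2)
13. 2241.379ms @ 13/2 + 517.241ms (3/2)

note 11 onset = 5b = 1724.138ms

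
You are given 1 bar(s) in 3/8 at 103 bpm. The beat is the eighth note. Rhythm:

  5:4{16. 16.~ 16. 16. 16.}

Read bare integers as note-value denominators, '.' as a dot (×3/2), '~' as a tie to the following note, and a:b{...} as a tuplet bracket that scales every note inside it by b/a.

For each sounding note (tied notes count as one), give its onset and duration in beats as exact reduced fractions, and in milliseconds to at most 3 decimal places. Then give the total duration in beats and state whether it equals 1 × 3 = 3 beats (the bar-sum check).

1) 0.0ms=0b +349.515ms=3/5b
2) 349.515ms=3/5b +699.029ms=6/5b
3) 1048.544ms=9/5b +349.515ms=3/5b
4) 1398.058ms=12/5b +349.515ms=3/5b
Σ=3b of 3 (103bpm 3/8) — PASS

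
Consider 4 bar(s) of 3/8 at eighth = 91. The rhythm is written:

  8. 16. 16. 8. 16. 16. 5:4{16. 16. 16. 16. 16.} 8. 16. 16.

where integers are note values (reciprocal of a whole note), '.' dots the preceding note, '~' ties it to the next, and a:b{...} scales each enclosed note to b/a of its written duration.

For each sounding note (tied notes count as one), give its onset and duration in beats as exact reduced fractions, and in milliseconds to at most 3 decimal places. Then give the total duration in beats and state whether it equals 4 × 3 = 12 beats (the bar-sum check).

1) 0.0ms=0b +989.011ms=3/2b
2) 989.011ms=3/2b +494.505ms=3/4b
3) 1483.516ms=9/4b +494.505ms=3/4b
4) 1978.022ms=3b +989.011ms=3/2b
5) 2967.033ms=9/2b +494.505ms=3/4b
6) 3461.538ms=21/4b +494.505ms=3/4b
7) 3956.044ms=6b +395.604ms=3/5b
8) 4351.648ms=33/5b +395.604ms=3/5b
9) 4747.253ms=36/5b +395.604ms=3/5b
10) 5142.857ms=39/5b +395.604ms=3/5b
11) 5538.462ms=42/5b +395.604ms=3/5b
12) 5934.066ms=9b +989.011ms=3/2b
13) 6923.077ms=21/2b +494.505ms=3/4b
14) 7417.582ms=45/4b +494.505ms=3/4b
Σ=12b of 12 (91bpm 3/8) — PASS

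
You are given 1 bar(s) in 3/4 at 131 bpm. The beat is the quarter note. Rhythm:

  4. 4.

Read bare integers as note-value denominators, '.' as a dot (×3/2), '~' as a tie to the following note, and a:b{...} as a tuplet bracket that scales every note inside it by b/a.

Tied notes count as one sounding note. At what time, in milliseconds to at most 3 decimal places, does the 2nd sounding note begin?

1. 0.0ms @ 0 + 687.023ms (3/2)
2. 687.023ms @ 3/2 + 687.023ms (3/2)

note 2 onset = 3/2b = 687.023ms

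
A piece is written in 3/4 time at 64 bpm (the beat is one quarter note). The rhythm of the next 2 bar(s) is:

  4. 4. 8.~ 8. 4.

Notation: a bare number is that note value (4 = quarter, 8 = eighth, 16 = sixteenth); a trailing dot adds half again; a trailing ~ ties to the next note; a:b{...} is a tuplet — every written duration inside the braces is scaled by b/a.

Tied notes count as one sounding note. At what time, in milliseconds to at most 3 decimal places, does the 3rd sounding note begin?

note 3 onset = 3b = 2812.5ms

1. 0.0ms @ 0 + 1406.25ms (3/2)
2. 1406.25ms @ 3/2 + 1406.25ms (3/2)
3. 2812.5ms @ 3 + 1406.25ms (3/2)
4. 4218.75ms @ 9/2 + 1406.25ms (3/2)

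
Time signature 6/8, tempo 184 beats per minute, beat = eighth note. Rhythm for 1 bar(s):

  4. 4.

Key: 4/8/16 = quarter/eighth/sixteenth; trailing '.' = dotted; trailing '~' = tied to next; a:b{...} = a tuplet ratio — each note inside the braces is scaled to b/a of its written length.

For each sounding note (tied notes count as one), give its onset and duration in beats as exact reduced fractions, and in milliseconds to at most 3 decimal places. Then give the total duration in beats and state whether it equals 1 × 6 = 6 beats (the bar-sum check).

1) 0.0ms=0b +978.261ms=3b
2) 978.261ms=3b +978.261ms=3b
Σ=6b of 6 (184bpm 6/8) — PASS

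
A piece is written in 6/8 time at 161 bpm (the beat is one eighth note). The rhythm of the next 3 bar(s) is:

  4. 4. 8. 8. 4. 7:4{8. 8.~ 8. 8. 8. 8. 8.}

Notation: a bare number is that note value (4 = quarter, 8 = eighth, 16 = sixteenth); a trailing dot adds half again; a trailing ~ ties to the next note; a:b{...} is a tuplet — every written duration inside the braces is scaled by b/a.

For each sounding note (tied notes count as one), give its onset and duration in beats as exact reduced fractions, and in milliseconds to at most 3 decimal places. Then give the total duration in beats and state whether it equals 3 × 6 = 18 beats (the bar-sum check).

1) 0.0ms=0b +1118.012ms=3b
2) 1118.012ms=3b +1118.012ms=3b
3) 2236.025ms=6b +559.006ms=3/2b
4) 2795.031ms=15/2b +559.006ms=3/2b
5) 3354.037ms=9b +1118.012ms=3b
6) 4472.05ms=12b +319.432ms=6/7b
7) 4791.482ms=90/7b +638.864ms=12/7b
8) 5430.346ms=102/7b +319.432ms=6/7b
9) 5749.778ms=108/7b +319.432ms=6/7b
10) 6069.21ms=114/7b +319.432ms=6/7b
11) 6388.642ms=120/7b +319.432ms=6/7b
Σ=18b of 18 (161bpm 6/8) — PASS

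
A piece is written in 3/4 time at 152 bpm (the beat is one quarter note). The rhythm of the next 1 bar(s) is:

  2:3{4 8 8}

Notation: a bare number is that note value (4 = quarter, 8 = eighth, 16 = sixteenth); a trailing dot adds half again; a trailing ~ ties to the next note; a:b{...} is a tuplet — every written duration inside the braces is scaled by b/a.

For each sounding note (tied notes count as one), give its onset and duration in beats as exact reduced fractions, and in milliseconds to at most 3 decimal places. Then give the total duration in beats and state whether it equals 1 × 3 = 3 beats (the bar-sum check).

1) 0.0ms=0b +592.105ms=3/2b
2) 592.105ms=3/2b +296.053ms=3/4b
3) 888.158ms=9/4b +296.053ms=3/4b
Σ=3b of 3 (152bpm 3/4) — PASS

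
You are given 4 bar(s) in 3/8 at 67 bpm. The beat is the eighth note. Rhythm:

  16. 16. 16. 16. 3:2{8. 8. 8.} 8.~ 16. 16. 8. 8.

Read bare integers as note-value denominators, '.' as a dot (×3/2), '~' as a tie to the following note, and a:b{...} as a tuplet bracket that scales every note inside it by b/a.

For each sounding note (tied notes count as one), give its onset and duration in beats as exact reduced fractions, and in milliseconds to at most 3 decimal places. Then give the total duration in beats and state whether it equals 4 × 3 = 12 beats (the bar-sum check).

1) 0.0ms=0b +671.642ms=3/4b
2) 671.642ms=3/4b +671.642ms=3/4b
3) 1343.284ms=3/2b +671.642ms=3/4b
4) 2014.925ms=9/4b +671.642ms=3/4b
5) 2686.567ms=3b +895.522ms=1b
6) 3582.09ms=4b +895.522ms=1b
7) 4477.612ms=5b +895.522ms=1b
8) 5373.134ms=6b +2014.925ms=9/4b
9) 7388.06ms=33/4b +671.642ms=3/4b
10) 8059.701ms=9b +1343.284ms=3/2b
11) 9402.985ms=21/2b +1343.284ms=3/2b
Σ=12b of 12 (67bpm 3/8) — PASS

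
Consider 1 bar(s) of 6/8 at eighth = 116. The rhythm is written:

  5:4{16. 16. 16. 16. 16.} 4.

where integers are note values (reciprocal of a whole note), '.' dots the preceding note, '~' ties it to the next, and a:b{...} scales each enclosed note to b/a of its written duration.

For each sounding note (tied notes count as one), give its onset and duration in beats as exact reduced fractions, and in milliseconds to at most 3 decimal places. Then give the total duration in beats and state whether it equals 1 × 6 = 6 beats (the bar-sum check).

1) 0.0ms=0b +310.345ms=3/5b
2) 310.345ms=3/5b +310.345ms=3/5b
3) 620.69ms=6/5b +310.345ms=3/5b
4) 931.034ms=9/5b +310.345ms=3/5b
5) 1241.379ms=12/5b +310.345ms=3/5b
6) 1551.724ms=3b +1551.724ms=3b
Σ=6b of 6 (116bpm 6/8) — PASS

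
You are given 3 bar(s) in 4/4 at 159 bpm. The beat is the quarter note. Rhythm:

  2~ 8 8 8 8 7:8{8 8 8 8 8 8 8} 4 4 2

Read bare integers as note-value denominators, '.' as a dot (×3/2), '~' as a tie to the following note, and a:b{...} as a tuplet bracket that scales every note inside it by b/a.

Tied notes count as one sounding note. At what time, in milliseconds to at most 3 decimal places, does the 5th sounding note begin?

note 5 onset = 4b = 1509.434ms

1. 0.0ms @ 0 + 943.396ms (5/2)
2. 943.396ms @ 5/2 + 188.679ms (1/2)
3. 1132.075ms @ 3 + 188.679ms (1/2)
4. 1320.755ms @ 7/2 + 188.679ms (1/2)
5. 1509.434ms @ 4 + 215.633ms (4/7)
6. 1725.067ms @ 32/7 + 215.633ms (4/7)
7. 1940.701ms @ 36/7 + 215.633ms (4/7)
8. 2156.334ms @ 40/7 + 215.633ms (4/7)
9. 2371.968ms @ 44/7 + 215.633ms (4/7)
10. 2587.601ms @ 48/7 + 215.633ms (4/7)
11. 2803.235ms @ 52/7 + 215.633ms (4/7)
12. 3018.868ms @ 8 + 377.358ms (1)
13. 3396.226ms @ 9 + 377.358ms (1)
14. 3773.585ms @ 10 + 754.717ms (2)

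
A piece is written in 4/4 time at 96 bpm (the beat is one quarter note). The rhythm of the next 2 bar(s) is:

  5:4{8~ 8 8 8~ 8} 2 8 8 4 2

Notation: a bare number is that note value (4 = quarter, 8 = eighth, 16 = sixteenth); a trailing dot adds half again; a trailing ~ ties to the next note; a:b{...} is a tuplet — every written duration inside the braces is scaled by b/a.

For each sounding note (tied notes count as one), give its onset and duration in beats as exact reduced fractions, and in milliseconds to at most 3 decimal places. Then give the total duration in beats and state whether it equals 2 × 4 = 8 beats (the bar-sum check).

1) 0.0ms=0b +500.0ms=4/5b
2) 500.0ms=4/5b +250.0ms=2/5b
3) 750.0ms=6/5b +500.0ms=4/5b
4) 1250.0ms=2b +1250.0ms=2b
5) 2500.0ms=4b +312.5ms=1/2b
6) 2812.5ms=9/2b +312.5ms=1/2b
7) 3125.0ms=5b +625.0ms=1b
8) 3750.0ms=6b +1250.0ms=2b
Σ=8b of 8 (96bpm 4/4) — PASS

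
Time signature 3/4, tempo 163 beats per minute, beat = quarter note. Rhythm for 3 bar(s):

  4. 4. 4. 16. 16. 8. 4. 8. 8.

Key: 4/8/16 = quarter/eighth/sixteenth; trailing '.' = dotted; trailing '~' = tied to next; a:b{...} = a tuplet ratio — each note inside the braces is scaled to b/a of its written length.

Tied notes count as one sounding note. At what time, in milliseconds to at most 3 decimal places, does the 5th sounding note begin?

note 5 onset = 39/8b = 1794.479ms

1. 0.0ms @ 0 + 552.147ms (3/2)
2. 552.147ms @ 3/2 + 552.147ms (3/2)
3. 1104.294ms @ 3 + 552.147ms (3/2)
4. 1656.442ms @ 9/2 + 138.037ms (3/8)
5. 1794.479ms @ 39/8 + 138.037ms (3/8)
6. 1932.515ms @ 21/4 + 276.074ms (3/4)
7. 2208.589ms @ 6 + 552.147ms (3/2)
8. 2760.736ms @ 15/2 + 276.074ms (3/4)
9. 3036.81ms @ 33/4 + 276.074ms (3/4)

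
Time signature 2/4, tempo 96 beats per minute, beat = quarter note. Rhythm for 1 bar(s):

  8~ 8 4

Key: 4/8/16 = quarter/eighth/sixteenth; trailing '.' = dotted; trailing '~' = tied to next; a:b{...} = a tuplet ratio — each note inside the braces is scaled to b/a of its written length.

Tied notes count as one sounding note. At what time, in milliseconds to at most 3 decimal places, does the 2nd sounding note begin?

1. 0.0ms @ 0 + 625.0ms (1)
2. 625.0ms @ 1 + 625.0ms (1)

note 2 onset = 1b = 625.0ms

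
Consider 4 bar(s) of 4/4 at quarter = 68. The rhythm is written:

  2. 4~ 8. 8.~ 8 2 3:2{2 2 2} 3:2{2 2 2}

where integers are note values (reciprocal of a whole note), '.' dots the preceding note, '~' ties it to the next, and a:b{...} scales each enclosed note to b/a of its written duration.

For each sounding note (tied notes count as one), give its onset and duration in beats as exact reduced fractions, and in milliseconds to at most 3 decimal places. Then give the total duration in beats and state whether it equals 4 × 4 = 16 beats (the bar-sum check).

1) 0.0ms=0b +2647.059ms=3b
2) 2647.059ms=3b +1544.118ms=7/4b
3) 4191.176ms=19/4b +1102.941ms=5/4b
4) 5294.118ms=6b +1764.706ms=2b
5) 7058.824ms=8b +1176.471ms=4/3b
6) 8235.294ms=28/3b +1176.471ms=4/3b
7) 9411.765ms=32/3b +1176.471ms=4/3b
8) 10588.235ms=12b +1176.471ms=4/3b
9) 11764.706ms=40/3b +1176.471ms=4/3b
10) 12941.176ms=44/3b +1176.471ms=4/3b
Σ=16b of 16 (68bpm 4/4) — PASS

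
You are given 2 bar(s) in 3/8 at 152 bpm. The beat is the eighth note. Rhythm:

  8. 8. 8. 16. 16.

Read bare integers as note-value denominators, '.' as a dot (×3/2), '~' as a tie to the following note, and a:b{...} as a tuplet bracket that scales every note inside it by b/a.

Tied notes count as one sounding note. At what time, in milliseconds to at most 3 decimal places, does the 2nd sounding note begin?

1. 0.0ms @ 0 + 592.105ms (3/2)
2. 592.105ms @ 3/2 + 592.105ms (3/2)
3. 1184.211ms @ 3 + 592.105ms (3/2)
4. 1776.316ms @ 9/2 + 296.053ms (3/4)
5. 2072.368ms @ 21/4 + 296.053ms (3/4)

note 2 onset = 3/2b = 592.105ms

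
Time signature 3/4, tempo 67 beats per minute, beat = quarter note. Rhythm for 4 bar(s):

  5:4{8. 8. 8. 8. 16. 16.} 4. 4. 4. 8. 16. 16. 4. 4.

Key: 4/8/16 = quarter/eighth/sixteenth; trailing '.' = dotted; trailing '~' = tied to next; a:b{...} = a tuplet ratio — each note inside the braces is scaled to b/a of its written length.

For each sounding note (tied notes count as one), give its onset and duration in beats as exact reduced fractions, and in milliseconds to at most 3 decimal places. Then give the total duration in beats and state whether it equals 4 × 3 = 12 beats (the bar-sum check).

1) 0.0ms=0b +537.313ms=3/5b
2) 537.313ms=3/5b +537.313ms=3/5b
3) 1074.627ms=6/5b +537.313ms=3/5b
4) 1611.94ms=9/5b +537.313ms=3/5b
5) 2149.254ms=12/5b +268.657ms=3/10b
6) 2417.91ms=27/10b +268.657ms=3/10b
7) 2686.567ms=3b +1343.284ms=3/2b
8) 4029.851ms=9/2b +1343.284ms=3/2b
9) 5373.134ms=6b +1343.284ms=3/2b
10) 6716.418ms=15/2b +671.642ms=3/4b
11) 7388.06ms=33/4b +335.821ms=3/8b
12) 7723.881ms=69/8b +335.821ms=3/8b
13) 8059.701ms=9b +1343.284ms=3/2b
14) 9402.985ms=21/2b +1343.284ms=3/2b
Σ=12b of 12 (67bpm 3/4) — PASS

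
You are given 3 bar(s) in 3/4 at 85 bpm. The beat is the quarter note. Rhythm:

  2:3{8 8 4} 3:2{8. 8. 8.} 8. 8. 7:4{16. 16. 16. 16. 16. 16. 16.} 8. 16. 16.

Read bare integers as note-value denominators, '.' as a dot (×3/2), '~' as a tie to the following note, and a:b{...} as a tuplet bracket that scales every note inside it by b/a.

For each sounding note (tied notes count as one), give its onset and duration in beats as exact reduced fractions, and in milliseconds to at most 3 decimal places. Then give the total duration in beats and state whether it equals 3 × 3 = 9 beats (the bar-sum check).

1) 0.0ms=0b +529.412ms=3/4b
2) 529.412ms=3/4b +529.412ms=3/4b
3) 1058.824ms=3/2b +1058.824ms=3/2b
4) 2117.647ms=3b +352.941ms=1/2b
5) 2470.588ms=7/2b +352.941ms=1/2b
6) 2823.529ms=4b +352.941ms=1/2b
7) 3176.471ms=9/2b +529.412ms=3/4b
8) 3705.882ms=21/4b +529.412ms=3/4b
9) 4235.294ms=6b +151.261ms=3/14b
10) 4386.555ms=87/14b +151.261ms=3/14b
11) 4537.815ms=45/7b +151.261ms=3/14b
12) 4689.076ms=93/14b +151.261ms=3/14b
13) 4840.336ms=48/7b +151.261ms=3/14b
14) 4991.597ms=99/14b +151.261ms=3/14b
15) 5142.857ms=51/7b +151.261ms=3/14b
16) 5294.118ms=15/2b +529.412ms=3/4b
17) 5823.529ms=33/4b +264.706ms=3/8b
18) 6088.235ms=69/8b +264.706ms=3/8b
Σ=9b of 9 (85bpm 3/4) — PASS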